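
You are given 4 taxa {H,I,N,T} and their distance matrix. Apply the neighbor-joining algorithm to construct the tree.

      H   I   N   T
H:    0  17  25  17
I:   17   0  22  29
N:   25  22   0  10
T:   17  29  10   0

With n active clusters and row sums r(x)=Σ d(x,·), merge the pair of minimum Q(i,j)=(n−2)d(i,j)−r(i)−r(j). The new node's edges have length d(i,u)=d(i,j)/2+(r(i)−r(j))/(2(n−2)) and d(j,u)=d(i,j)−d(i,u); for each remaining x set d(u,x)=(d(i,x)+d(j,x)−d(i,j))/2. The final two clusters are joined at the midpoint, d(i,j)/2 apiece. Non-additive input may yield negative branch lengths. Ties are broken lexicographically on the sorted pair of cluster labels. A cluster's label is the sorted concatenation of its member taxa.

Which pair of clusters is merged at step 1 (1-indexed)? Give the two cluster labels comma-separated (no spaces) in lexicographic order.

H,I

step 1: merge (H,I) at d=17, Q=-93; branch lengths H→25/4, I→43/4; new cluster HI
  updated: d(HI,N)=15, d(HI,T)=29/2
step 2: merge (HI,N) at d=15, Q=-79/2; branch lengths HI→39/4, N→21/4; new cluster HIN
  updated: d(HIN,T)=19/4
step 3: merge (HIN,T) at d=19/4; branch lengths HIN→19/8, T→19/8; new cluster HINT
final tree: (((H:25/4,I:43/4):39/4,N:21/4):19/8,T:19/8)
total length: 147/4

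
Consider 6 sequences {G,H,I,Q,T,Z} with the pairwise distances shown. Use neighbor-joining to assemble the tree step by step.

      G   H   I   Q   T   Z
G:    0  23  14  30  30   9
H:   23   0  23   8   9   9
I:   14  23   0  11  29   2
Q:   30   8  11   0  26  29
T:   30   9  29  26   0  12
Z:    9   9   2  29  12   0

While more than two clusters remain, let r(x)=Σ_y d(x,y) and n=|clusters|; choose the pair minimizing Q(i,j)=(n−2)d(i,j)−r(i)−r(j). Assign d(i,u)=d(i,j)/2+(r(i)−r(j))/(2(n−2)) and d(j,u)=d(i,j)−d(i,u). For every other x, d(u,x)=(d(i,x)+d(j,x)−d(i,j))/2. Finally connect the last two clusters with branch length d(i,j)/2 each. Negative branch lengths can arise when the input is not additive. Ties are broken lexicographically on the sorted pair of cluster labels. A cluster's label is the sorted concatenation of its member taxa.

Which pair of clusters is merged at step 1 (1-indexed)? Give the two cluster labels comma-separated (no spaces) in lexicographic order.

H,Q

1. join H+Q (d=8, Q=-144) ⇒ HQ; edges |H|=0, |Q|=8
  updated: d(G,HQ)=45/2, d(HQ,I)=13, d(HQ,T)=27/2, d(HQ,Z)=15
2. join HQ+T (d=27/2, Q=-108) ⇒ HQT; edges |HQ|=10/3, |T|=61/6
  updated: d(G,HQT)=39/2, d(HQT,I)=57/4, d(HQT,Z)=27/4
3. join G+I (d=14, Q=-179/4) ⇒ GI; edges |G|=161/16, |I|=63/16
  updated: d(GI,HQT)=79/8, d(GI,Z)=-3/2
4. join GI+HQT (d=79/8, Q=-121/8) ⇒ GHIQT; edges |GI|=13/16, |HQT|=145/16
  updated: d(GHIQT,Z)=-37/16
5. join GHIQT+Z (d=-37/16) ⇒ GHIQTZ; edges |GHIQT|=-37/32, |Z|=-37/32
final tree: (((G:161/16,I:63/16):13/16,((H:0,Q:8):10/3,T:61/6):145/16):-37/32,Z:-37/32)
total length: 689/16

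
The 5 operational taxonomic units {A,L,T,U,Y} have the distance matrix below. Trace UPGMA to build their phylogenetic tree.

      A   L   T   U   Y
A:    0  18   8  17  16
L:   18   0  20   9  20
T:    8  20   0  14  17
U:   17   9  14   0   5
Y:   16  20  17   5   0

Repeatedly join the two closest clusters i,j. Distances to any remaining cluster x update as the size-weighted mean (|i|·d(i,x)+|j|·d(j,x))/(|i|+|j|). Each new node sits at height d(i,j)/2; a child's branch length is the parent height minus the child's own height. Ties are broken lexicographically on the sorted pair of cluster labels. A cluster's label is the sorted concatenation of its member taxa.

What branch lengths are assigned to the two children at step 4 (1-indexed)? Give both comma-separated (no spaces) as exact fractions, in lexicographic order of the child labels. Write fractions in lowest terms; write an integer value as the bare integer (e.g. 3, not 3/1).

9/2,5/4

step 1: merge (U,Y) at d=5; branch lengths U→5/2, Y→5/2; new cluster UY
  updated: d(A,UY)=33/2, d(L,UY)=29/2, d(T,UY)=31/2
step 2: merge (A,T) at d=8; branch lengths A→4, T→4; new cluster AT
  updated: d(AT,L)=19, d(AT,UY)=16
step 3: merge (L,UY) at d=29/2; branch lengths L→29/4, UY→19/4; new cluster LUY
  updated: d(AT,LUY)=17
step 4: merge (AT,LUY) at d=17; branch lengths AT→9/2, LUY→5/4; new cluster ALTUY
final tree: ((A:4,T:4):9/2,(L:29/4,(U:5/2,Y:5/2):19/4):5/4)
total length: 123/4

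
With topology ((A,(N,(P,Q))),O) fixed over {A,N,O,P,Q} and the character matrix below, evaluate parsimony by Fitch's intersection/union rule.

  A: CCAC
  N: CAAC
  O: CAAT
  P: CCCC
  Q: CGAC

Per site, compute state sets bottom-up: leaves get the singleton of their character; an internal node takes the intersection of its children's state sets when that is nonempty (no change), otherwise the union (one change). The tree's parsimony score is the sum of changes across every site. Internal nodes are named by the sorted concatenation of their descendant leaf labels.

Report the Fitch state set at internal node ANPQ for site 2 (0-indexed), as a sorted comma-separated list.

PQ@0: {C} ∩ {C} = {C} (intersection, +0)
NPQ@0: {C} ∩ {C} = {C} (intersection, +0)
ANPQ@0: {C} ∩ {C} = {C} (intersection, +0)
ANOPQ@0: {C} ∩ {C} = {C} (intersection, +0)
PQ@1: {C} ∪ {G} = {C,G} (union, +1)
NPQ@1: {A} ∪ {C,G} = {A,C,G} (union, +1)
ANPQ@1: {C} ∩ {A,C,G} = {C} (intersection, +0)
ANOPQ@1: {C} ∪ {A} = {A,C} (union, +1)
PQ@2: {C} ∪ {A} = {A,C} (union, +1)
NPQ@2: {A} ∩ {A,C} = {A} (intersection, +0)
ANPQ@2: {A} ∩ {A} = {A} (intersection, +0)
ANOPQ@2: {A} ∩ {A} = {A} (intersection, +0)
PQ@3: {C} ∩ {C} = {C} (intersection, +0)
NPQ@3: {C} ∩ {C} = {C} (intersection, +0)
ANPQ@3: {C} ∩ {C} = {C} (intersection, +0)
ANOPQ@3: {C} ∪ {T} = {C,T} (union, +1)
per-site changes: [0, 3, 1, 1]; total = 5

A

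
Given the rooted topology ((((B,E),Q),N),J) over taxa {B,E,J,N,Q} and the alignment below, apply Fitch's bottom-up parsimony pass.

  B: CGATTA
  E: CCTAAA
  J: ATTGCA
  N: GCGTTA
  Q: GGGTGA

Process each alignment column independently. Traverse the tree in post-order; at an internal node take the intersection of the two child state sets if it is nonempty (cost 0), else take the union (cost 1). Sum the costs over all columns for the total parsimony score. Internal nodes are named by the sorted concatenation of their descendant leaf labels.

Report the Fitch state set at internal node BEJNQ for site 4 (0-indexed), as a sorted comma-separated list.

C,T

[col 0] BE: children B:{C}, E:{C} ∩→ {C}; cost 0
[col 0] BEQ: children BE:{C}, Q:{G} ∪→ {C,G}; cost 1
[col 0] BENQ: children BEQ:{C,G}, N:{G} ∩→ {G}; cost 0
[col 0] BEJNQ: children BENQ:{G}, J:{A} ∪→ {A,G}; cost 1
[col 1] BE: children B:{G}, E:{C} ∪→ {C,G}; cost 1
[col 1] BEQ: children BE:{C,G}, Q:{G} ∩→ {G}; cost 0
[col 1] BENQ: children BEQ:{G}, N:{C} ∪→ {C,G}; cost 1
[col 1] BEJNQ: children BENQ:{C,G}, J:{T} ∪→ {C,G,T}; cost 1
[col 2] BE: children B:{A}, E:{T} ∪→ {A,T}; cost 1
[col 2] BEQ: children BE:{A,T}, Q:{G} ∪→ {A,G,T}; cost 1
[col 2] BENQ: children BEQ:{A,G,T}, N:{G} ∩→ {G}; cost 0
[col 2] BEJNQ: children BENQ:{G}, J:{T} ∪→ {G,T}; cost 1
[col 3] BE: children B:{T}, E:{A} ∪→ {A,T}; cost 1
[col 3] BEQ: children BE:{A,T}, Q:{T} ∩→ {T}; cost 0
[col 3] BENQ: children BEQ:{T}, N:{T} ∩→ {T}; cost 0
[col 3] BEJNQ: children BENQ:{T}, J:{G} ∪→ {G,T}; cost 1
[col 4] BE: children B:{T}, E:{A} ∪→ {A,T}; cost 1
[col 4] BEQ: children BE:{A,T}, Q:{G} ∪→ {A,G,T}; cost 1
[col 4] BENQ: children BEQ:{A,G,T}, N:{T} ∩→ {T}; cost 0
[col 4] BEJNQ: children BENQ:{T}, J:{C} ∪→ {C,T}; cost 1
[col 5] BE: children B:{A}, E:{A} ∩→ {A}; cost 0
[col 5] BEQ: children BE:{A}, Q:{A} ∩→ {A}; cost 0
[col 5] BENQ: children BEQ:{A}, N:{A} ∩→ {A}; cost 0
[col 5] BEJNQ: children BENQ:{A}, J:{A} ∩→ {A}; cost 0
per-site changes: [2, 3, 3, 2, 3, 0]; total = 13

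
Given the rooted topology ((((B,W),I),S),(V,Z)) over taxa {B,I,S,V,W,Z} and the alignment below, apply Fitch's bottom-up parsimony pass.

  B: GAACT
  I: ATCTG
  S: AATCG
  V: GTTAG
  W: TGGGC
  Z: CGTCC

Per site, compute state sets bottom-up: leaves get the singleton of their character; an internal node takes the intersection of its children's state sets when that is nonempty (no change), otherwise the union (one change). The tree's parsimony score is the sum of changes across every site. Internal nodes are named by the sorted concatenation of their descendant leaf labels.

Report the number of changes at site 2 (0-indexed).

[col 0] BW: children B:{G}, W:{T} ∪→ {G,T}; cost 1
[col 0] BIW: children BW:{G,T}, I:{A} ∪→ {A,G,T}; cost 1
[col 0] BISW: children BIW:{A,G,T}, S:{A} ∩→ {A}; cost 0
[col 0] VZ: children V:{G}, Z:{C} ∪→ {C,G}; cost 1
[col 0] BISVWZ: children BISW:{A}, VZ:{C,G} ∪→ {A,C,G}; cost 1
[col 1] BW: children B:{A}, W:{G} ∪→ {A,G}; cost 1
[col 1] BIW: children BW:{A,G}, I:{T} ∪→ {A,G,T}; cost 1
[col 1] BISW: children BIW:{A,G,T}, S:{A} ∩→ {A}; cost 0
[col 1] VZ: children V:{T}, Z:{G} ∪→ {G,T}; cost 1
[col 1] BISVWZ: children BISW:{A}, VZ:{G,T} ∪→ {A,G,T}; cost 1
[col 2] BW: children B:{A}, W:{G} ∪→ {A,G}; cost 1
[col 2] BIW: children BW:{A,G}, I:{C} ∪→ {A,C,G}; cost 1
[col 2] BISW: children BIW:{A,C,G}, S:{T} ∪→ {A,C,G,T}; cost 1
[col 2] VZ: children V:{T}, Z:{T} ∩→ {T}; cost 0
[col 2] BISVWZ: children BISW:{A,C,G,T}, VZ:{T} ∩→ {T}; cost 0
[col 3] BW: children B:{C}, W:{G} ∪→ {C,G}; cost 1
[col 3] BIW: children BW:{C,G}, I:{T} ∪→ {C,G,T}; cost 1
[col 3] BISW: children BIW:{C,G,T}, S:{C} ∩→ {C}; cost 0
[col 3] VZ: children V:{A}, Z:{C} ∪→ {A,C}; cost 1
[col 3] BISVWZ: children BISW:{C}, VZ:{A,C} ∩→ {C}; cost 0
[col 4] BW: children B:{T}, W:{C} ∪→ {C,T}; cost 1
[col 4] BIW: children BW:{C,T}, I:{G} ∪→ {C,G,T}; cost 1
[col 4] BISW: children BIW:{C,G,T}, S:{G} ∩→ {G}; cost 0
[col 4] VZ: children V:{G}, Z:{C} ∪→ {C,G}; cost 1
[col 4] BISVWZ: children BISW:{G}, VZ:{C,G} ∩→ {G}; cost 0
per-site changes: [4, 4, 3, 3, 3]; total = 17

3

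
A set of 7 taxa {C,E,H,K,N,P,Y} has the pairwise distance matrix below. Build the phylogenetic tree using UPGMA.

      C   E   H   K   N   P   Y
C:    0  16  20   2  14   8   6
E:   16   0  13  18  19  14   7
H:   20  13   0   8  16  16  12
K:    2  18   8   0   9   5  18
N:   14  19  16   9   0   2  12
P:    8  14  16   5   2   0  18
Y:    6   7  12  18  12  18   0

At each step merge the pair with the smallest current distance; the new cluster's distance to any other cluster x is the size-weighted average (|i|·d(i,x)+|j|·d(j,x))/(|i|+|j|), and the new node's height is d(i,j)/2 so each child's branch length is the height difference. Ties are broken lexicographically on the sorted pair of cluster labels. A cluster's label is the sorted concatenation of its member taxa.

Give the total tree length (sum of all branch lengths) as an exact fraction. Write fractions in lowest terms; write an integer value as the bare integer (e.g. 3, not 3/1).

1. join C+K (d=2) ⇒ CK; edges |C|=1, |K|=1
  updated: d(CK,E)=17, d(CK,H)=14, d(CK,N)=23/2, d(CK,P)=13/2, d(CK,Y)=12
2. join N+P (d=2) ⇒ NP; edges |N|=1, |P|=1
  updated: d(CK,NP)=9, d(E,NP)=33/2, d(H,NP)=16, d(NP,Y)=15
3. join E+Y (d=7) ⇒ EY; edges |E|=7/2, |Y|=7/2
  updated: d(CK,EY)=29/2, d(EY,H)=25/2, d(EY,NP)=63/4
4. join CK+NP (d=9) ⇒ CKNP; edges |CK|=7/2, |NP|=7/2
  updated: d(CKNP,EY)=121/8, d(CKNP,H)=15
5. join EY+H (d=25/2) ⇒ EHY; edges |EY|=11/4, |H|=25/4
  updated: d(CKNP,EHY)=181/12
6. join CKNP+EHY (d=181/12) ⇒ CEHKNPY; edges |CKNP|=73/24, |EHY|=31/24
final tree: (((C:1,K:1):7/2,(N:1,P:1):7/2):73/24,((E:7/2,Y:7/2):11/4,H:25/4):31/24)
total length: 94/3

94/3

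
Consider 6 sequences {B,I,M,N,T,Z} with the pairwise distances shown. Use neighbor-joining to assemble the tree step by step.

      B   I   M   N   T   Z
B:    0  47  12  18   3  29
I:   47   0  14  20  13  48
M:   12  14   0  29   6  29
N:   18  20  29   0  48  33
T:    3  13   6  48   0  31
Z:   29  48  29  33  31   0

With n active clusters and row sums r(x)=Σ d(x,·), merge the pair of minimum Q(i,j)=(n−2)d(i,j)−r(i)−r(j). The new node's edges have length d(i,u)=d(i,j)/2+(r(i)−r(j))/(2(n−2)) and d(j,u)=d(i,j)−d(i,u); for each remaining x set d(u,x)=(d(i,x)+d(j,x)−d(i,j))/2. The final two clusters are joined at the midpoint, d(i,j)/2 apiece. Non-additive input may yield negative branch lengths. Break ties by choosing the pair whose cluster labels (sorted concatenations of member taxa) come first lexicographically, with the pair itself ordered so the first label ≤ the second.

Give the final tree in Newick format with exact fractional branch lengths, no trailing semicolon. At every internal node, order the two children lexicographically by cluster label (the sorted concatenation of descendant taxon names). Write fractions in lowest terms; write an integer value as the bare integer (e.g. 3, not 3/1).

1. join I+N (d=20, Q=-210) ⇒ IN; edges |I|=37/4, |N|=43/4
  updated: d(B,IN)=45/2, d(IN,M)=23/2, d(IN,T)=41/2, d(IN,Z)=61/2
2. join B+T (d=3, Q=-118) ⇒ BT; edges |B|=5/2, |T|=1/2
  updated: d(BT,IN)=20, d(BT,M)=15/2, d(BT,Z)=57/2
3. join BT+M (d=15/2, Q=-89) ⇒ BMT; edges |BT|=23/4, |M|=7/4
  updated: d(BMT,IN)=12, d(BMT,Z)=25
4. join BMT+IN (d=12, Q=-135/2) ⇒ BIMNT; edges |BMT|=13/4, |IN|=35/4
  updated: d(BIMNT,Z)=87/4
5. join BIMNT+Z (d=87/4) ⇒ BIMNTZ; edges |BIMNT|=87/8, |Z|=87/8
final tree: ((((B:5/2,T:1/2):23/4,M:7/4):13/4,(I:37/4,N:43/4):35/4):87/8,Z:87/8)
total length: 257/4

((((B:5/2,T:1/2):23/4,M:7/4):13/4,(I:37/4,N:43/4):35/4):87/8,Z:87/8)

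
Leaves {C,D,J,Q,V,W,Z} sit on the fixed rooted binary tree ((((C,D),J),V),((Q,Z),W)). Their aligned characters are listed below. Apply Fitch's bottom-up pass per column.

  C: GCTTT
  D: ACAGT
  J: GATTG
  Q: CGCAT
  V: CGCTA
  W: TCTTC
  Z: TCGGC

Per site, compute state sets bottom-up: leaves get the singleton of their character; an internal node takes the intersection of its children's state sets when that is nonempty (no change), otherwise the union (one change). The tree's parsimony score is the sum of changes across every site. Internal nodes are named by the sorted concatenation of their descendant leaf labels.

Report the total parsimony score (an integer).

18

[col 0] CD: children C:{G}, D:{A} ∪→ {A,G}; cost 1
[col 0] CDJ: children CD:{A,G}, J:{G} ∩→ {G}; cost 0
[col 0] CDJV: children CDJ:{G}, V:{C} ∪→ {C,G}; cost 1
[col 0] QZ: children Q:{C}, Z:{T} ∪→ {C,T}; cost 1
[col 0] QWZ: children QZ:{C,T}, W:{T} ∩→ {T}; cost 0
[col 0] CDJQVWZ: children CDJV:{C,G}, QWZ:{T} ∪→ {C,G,T}; cost 1
[col 1] CD: children C:{C}, D:{C} ∩→ {C}; cost 0
[col 1] CDJ: children CD:{C}, J:{A} ∪→ {A,C}; cost 1
[col 1] CDJV: children CDJ:{A,C}, V:{G} ∪→ {A,C,G}; cost 1
[col 1] QZ: children Q:{G}, Z:{C} ∪→ {C,G}; cost 1
[col 1] QWZ: children QZ:{C,G}, W:{C} ∩→ {C}; cost 0
[col 1] CDJQVWZ: children CDJV:{A,C,G}, QWZ:{C} ∩→ {C}; cost 0
[col 2] CD: children C:{T}, D:{A} ∪→ {A,T}; cost 1
[col 2] CDJ: children CD:{A,T}, J:{T} ∩→ {T}; cost 0
[col 2] CDJV: children CDJ:{T}, V:{C} ∪→ {C,T}; cost 1
[col 2] QZ: children Q:{C}, Z:{G} ∪→ {C,G}; cost 1
[col 2] QWZ: children QZ:{C,G}, W:{T} ∪→ {C,G,T}; cost 1
[col 2] CDJQVWZ: children CDJV:{C,T}, QWZ:{C,G,T} ∩→ {C,T}; cost 0
[col 3] CD: children C:{T}, D:{G} ∪→ {G,T}; cost 1
[col 3] CDJ: children CD:{G,T}, J:{T} ∩→ {T}; cost 0
[col 3] CDJV: children CDJ:{T}, V:{T} ∩→ {T}; cost 0
[col 3] QZ: children Q:{A}, Z:{G} ∪→ {A,G}; cost 1
[col 3] QWZ: children QZ:{A,G}, W:{T} ∪→ {A,G,T}; cost 1
[col 3] CDJQVWZ: children CDJV:{T}, QWZ:{A,G,T} ∩→ {T}; cost 0
[col 4] CD: children C:{T}, D:{T} ∩→ {T}; cost 0
[col 4] CDJ: children CD:{T}, J:{G} ∪→ {G,T}; cost 1
[col 4] CDJV: children CDJ:{G,T}, V:{A} ∪→ {A,G,T}; cost 1
[col 4] QZ: children Q:{T}, Z:{C} ∪→ {C,T}; cost 1
[col 4] QWZ: children QZ:{C,T}, W:{C} ∩→ {C}; cost 0
[col 4] CDJQVWZ: children CDJV:{A,G,T}, QWZ:{C} ∪→ {A,C,G,T}; cost 1
per-site changes: [4, 3, 4, 3, 4]; total = 18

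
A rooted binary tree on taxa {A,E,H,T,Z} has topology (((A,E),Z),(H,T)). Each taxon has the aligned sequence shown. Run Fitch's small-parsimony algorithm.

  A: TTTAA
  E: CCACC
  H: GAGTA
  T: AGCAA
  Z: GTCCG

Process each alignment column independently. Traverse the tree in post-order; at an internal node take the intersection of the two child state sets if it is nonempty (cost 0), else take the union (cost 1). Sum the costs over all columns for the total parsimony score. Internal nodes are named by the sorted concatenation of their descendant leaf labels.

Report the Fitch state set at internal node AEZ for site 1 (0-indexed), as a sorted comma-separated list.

T

[col 0] AE: children A:{T}, E:{C} ∪→ {C,T}; cost 1
[col 0] AEZ: children AE:{C,T}, Z:{G} ∪→ {C,G,T}; cost 1
[col 0] HT: children H:{G}, T:{A} ∪→ {A,G}; cost 1
[col 0] AEHTZ: children AEZ:{C,G,T}, HT:{A,G} ∩→ {G}; cost 0
[col 1] AE: children A:{T}, E:{C} ∪→ {C,T}; cost 1
[col 1] AEZ: children AE:{C,T}, Z:{T} ∩→ {T}; cost 0
[col 1] HT: children H:{A}, T:{G} ∪→ {A,G}; cost 1
[col 1] AEHTZ: children AEZ:{T}, HT:{A,G} ∪→ {A,G,T}; cost 1
[col 2] AE: children A:{T}, E:{A} ∪→ {A,T}; cost 1
[col 2] AEZ: children AE:{A,T}, Z:{C} ∪→ {A,C,T}; cost 1
[col 2] HT: children H:{G}, T:{C} ∪→ {C,G}; cost 1
[col 2] AEHTZ: children AEZ:{A,C,T}, HT:{C,G} ∩→ {C}; cost 0
[col 3] AE: children A:{A}, E:{C} ∪→ {A,C}; cost 1
[col 3] AEZ: children AE:{A,C}, Z:{C} ∩→ {C}; cost 0
[col 3] HT: children H:{T}, T:{A} ∪→ {A,T}; cost 1
[col 3] AEHTZ: children AEZ:{C}, HT:{A,T} ∪→ {A,C,T}; cost 1
[col 4] AE: children A:{A}, E:{C} ∪→ {A,C}; cost 1
[col 4] AEZ: children AE:{A,C}, Z:{G} ∪→ {A,C,G}; cost 1
[col 4] HT: children H:{A}, T:{A} ∩→ {A}; cost 0
[col 4] AEHTZ: children AEZ:{A,C,G}, HT:{A} ∩→ {A}; cost 0
per-site changes: [3, 3, 3, 3, 2]; total = 14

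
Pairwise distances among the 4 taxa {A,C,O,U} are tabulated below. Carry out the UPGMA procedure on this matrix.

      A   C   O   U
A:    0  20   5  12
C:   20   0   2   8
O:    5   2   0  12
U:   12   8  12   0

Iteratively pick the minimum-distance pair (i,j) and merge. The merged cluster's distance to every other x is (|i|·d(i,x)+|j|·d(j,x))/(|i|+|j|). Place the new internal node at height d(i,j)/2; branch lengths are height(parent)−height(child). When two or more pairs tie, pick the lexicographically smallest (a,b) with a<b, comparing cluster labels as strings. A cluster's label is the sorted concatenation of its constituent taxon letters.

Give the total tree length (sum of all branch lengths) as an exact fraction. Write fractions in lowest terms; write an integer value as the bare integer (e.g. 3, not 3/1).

55/3

step 1: merge (C,O) at d=2; branch lengths C→1, O→1; new cluster CO
  updated: d(A,CO)=25/2, d(CO,U)=10
step 2: merge (CO,U) at d=10; branch lengths CO→4, U→5; new cluster COU
  updated: d(A,COU)=37/3
step 3: merge (A,COU) at d=37/3; branch lengths A→37/6, COU→7/6; new cluster ACOU
final tree: (A:37/6,((C:1,O:1):4,U:5):7/6)
total length: 55/3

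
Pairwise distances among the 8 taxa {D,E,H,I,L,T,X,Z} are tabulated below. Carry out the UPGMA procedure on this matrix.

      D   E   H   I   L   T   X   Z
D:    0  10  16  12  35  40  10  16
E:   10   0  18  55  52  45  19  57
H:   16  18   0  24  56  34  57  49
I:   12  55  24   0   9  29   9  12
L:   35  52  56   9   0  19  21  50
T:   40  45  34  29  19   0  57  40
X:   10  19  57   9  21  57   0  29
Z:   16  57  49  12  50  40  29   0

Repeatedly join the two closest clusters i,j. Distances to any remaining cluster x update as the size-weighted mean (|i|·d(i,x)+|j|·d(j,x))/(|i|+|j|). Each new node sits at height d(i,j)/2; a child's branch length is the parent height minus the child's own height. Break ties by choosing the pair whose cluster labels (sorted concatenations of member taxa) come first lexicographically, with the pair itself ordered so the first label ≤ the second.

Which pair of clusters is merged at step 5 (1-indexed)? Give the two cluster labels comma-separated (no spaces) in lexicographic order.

DEX,H

iteration 1: select I,L (d=9); attach at lengths (9/2, 9/2); label the merged cluster IL
  updated: d(D,IL)=47/2, d(E,IL)=107/2, d(H,IL)=40, d(IL,T)=24, d(IL,X)=15, d(IL,Z)=31
iteration 2: select D,E (d=10); attach at lengths (5, 5); label the merged cluster DE
  updated: d(DE,H)=17, d(DE,IL)=77/2, d(DE,T)=85/2, d(DE,X)=29/2, d(DE,Z)=73/2
iteration 3: select DE,X (d=29/2); attach at lengths (9/4, 29/4); label the merged cluster DEX
  updated: d(DEX,H)=91/3, d(DEX,IL)=92/3, d(DEX,T)=142/3, d(DEX,Z)=34
iteration 4: select IL,T (d=24); attach at lengths (15/2, 12); label the merged cluster ILT
  updated: d(DEX,ILT)=326/9, d(H,ILT)=38, d(ILT,Z)=34
iteration 5: select DEX,H (d=91/3); attach at lengths (95/12, 91/6); label the merged cluster DEHX
  updated: d(DEHX,ILT)=110/3, d(DEHX,Z)=151/4
iteration 6: select ILT,Z (d=34); attach at lengths (5, 17); label the merged cluster ILTZ
  updated: d(DEHX,ILTZ)=591/16
iteration 7: select DEHX,ILTZ (d=591/16); attach at lengths (317/96, 47/32); label the merged cluster DEHILTXZ
final tree: ((((D:5,E:5):9/4,X:29/4):95/12,H:91/6):317/96,(((I:9/2,L:9/2):15/2,T:12):5,Z:17):47/32)
total length: 4697/48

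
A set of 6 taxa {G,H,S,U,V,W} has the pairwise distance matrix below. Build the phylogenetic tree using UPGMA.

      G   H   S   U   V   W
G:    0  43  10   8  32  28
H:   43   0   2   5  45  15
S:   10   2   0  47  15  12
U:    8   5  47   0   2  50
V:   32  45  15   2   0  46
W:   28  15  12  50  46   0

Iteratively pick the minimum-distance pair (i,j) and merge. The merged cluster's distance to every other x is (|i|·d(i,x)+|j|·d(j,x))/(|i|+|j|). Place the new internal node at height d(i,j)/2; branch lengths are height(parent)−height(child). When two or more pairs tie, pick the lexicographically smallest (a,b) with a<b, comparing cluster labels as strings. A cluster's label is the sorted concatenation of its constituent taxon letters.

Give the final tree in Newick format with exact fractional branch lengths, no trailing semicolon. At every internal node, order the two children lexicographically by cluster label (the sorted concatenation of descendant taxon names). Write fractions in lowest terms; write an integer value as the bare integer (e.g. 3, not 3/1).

iteration 1: select H,S (d=2); attach at lengths (1, 1); label the merged cluster HS
  updated: d(G,HS)=53/2, d(HS,U)=26, d(HS,V)=30, d(HS,W)=27/2
iteration 2: select U,V (d=2); attach at lengths (1, 1); label the merged cluster UV
  updated: d(G,UV)=20, d(HS,UV)=28, d(UV,W)=48
iteration 3: select HS,W (d=27/2); attach at lengths (23/4, 27/4); label the merged cluster HSW
  updated: d(G,HSW)=27, d(HSW,UV)=104/3
iteration 4: select G,UV (d=20); attach at lengths (10, 9); label the merged cluster GUV
  updated: d(GUV,HSW)=289/9
iteration 5: select GUV,HSW (d=289/9); attach at lengths (109/18, 335/36); label the merged cluster GHSUVW
final tree: ((G:10,(U:1,V:1):9):109/18,((H:1,S:1):23/4,W:27/4):335/36)
total length: 1831/36

((G:10,(U:1,V:1):9):109/18,((H:1,S:1):23/4,W:27/4):335/36)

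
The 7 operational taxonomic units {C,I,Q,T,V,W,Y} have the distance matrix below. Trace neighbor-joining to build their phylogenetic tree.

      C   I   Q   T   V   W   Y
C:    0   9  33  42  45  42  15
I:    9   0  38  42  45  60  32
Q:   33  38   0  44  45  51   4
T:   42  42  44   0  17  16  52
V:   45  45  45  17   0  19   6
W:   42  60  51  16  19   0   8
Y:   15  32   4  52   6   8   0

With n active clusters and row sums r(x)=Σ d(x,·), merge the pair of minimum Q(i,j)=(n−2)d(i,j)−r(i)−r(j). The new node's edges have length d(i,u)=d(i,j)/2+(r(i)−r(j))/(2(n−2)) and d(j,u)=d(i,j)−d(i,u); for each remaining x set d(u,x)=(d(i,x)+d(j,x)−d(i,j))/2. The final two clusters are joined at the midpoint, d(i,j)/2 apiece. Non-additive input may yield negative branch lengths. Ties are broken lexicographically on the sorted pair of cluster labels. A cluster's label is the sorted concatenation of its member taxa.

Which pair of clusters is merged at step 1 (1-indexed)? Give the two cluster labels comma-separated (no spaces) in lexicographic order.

iteration 1: select C,I (d=9, Q=-367); attach at lengths (1/2, 17/2); label the merged cluster CI
  updated: d(CI,Q)=31, d(CI,T)=75/2, d(CI,V)=81/2, d(CI,W)=93/2, d(CI,Y)=19
iteration 2: select Q,Y (d=4, Q=-248); attach at lengths (51/4, -35/4); label the merged cluster QY
  updated: d(CI,QY)=23, d(QY,T)=46, d(QY,V)=47/2, d(QY,W)=55/2
iteration 3: select CI,QY (d=23, Q=-397/2); attach at lengths (193/12, 83/12); label the merged cluster CIQY
  updated: d(CIQY,T)=121/4, d(CIQY,V)=41/2, d(CIQY,W)=51/2
iteration 4: select CIQY,V (d=41/2, Q=-367/4); attach at lengths (243/16, 85/16); label the merged cluster CIQVY
  updated: d(CIQVY,T)=107/8, d(CIQVY,W)=12
iteration 5: select CIQVY,T (d=107/8, Q=-331/8); attach at lengths (75/16, 139/16); label the merged cluster CIQTVY
  updated: d(CIQTVY,W)=117/16
iteration 6: select CIQTVY,W (d=117/16); attach at lengths (117/32, 117/32); label the merged cluster CIQTVWY
final tree: (((((C:1/2,I:17/2):193/12,(Q:51/4,Y:-35/4):83/12):243/16,V:85/16):75/16,T:139/16):117/32,W:117/32)
total length: 1235/16

C,I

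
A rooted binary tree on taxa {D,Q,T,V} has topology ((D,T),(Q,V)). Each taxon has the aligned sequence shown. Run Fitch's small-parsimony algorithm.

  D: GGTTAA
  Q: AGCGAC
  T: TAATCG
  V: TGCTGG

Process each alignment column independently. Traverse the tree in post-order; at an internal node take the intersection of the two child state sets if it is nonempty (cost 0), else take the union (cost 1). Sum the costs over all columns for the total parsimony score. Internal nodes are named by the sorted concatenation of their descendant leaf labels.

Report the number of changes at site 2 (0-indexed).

2

[col 0] DT: children D:{G}, T:{T} ∪→ {G,T}; cost 1
[col 0] QV: children Q:{A}, V:{T} ∪→ {A,T}; cost 1
[col 0] DQTV: children DT:{G,T}, QV:{A,T} ∩→ {T}; cost 0
[col 1] DT: children D:{G}, T:{A} ∪→ {A,G}; cost 1
[col 1] QV: children Q:{G}, V:{G} ∩→ {G}; cost 0
[col 1] DQTV: children DT:{A,G}, QV:{G} ∩→ {G}; cost 0
[col 2] DT: children D:{T}, T:{A} ∪→ {A,T}; cost 1
[col 2] QV: children Q:{C}, V:{C} ∩→ {C}; cost 0
[col 2] DQTV: children DT:{A,T}, QV:{C} ∪→ {A,C,T}; cost 1
[col 3] DT: children D:{T}, T:{T} ∩→ {T}; cost 0
[col 3] QV: children Q:{G}, V:{T} ∪→ {G,T}; cost 1
[col 3] DQTV: children DT:{T}, QV:{G,T} ∩→ {T}; cost 0
[col 4] DT: children D:{A}, T:{C} ∪→ {A,C}; cost 1
[col 4] QV: children Q:{A}, V:{G} ∪→ {A,G}; cost 1
[col 4] DQTV: children DT:{A,C}, QV:{A,G} ∩→ {A}; cost 0
[col 5] DT: children D:{A}, T:{G} ∪→ {A,G}; cost 1
[col 5] QV: children Q:{C}, V:{G} ∪→ {C,G}; cost 1
[col 5] DQTV: children DT:{A,G}, QV:{C,G} ∩→ {G}; cost 0
per-site changes: [2, 1, 2, 1, 2, 2]; total = 10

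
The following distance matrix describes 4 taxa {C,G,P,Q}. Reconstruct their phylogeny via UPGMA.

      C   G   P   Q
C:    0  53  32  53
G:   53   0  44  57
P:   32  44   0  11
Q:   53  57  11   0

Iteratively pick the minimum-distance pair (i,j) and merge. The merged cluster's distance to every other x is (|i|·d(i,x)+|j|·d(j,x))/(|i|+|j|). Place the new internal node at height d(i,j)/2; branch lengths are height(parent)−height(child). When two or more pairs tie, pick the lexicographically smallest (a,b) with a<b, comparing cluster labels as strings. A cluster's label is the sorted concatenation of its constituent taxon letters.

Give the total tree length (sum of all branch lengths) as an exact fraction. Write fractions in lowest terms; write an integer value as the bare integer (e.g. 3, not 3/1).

iteration 1: select P,Q (d=11); attach at lengths (11/2, 11/2); label the merged cluster PQ
  updated: d(C,PQ)=85/2, d(G,PQ)=101/2
iteration 2: select C,PQ (d=85/2); attach at lengths (85/4, 63/4); label the merged cluster CPQ
  updated: d(CPQ,G)=154/3
iteration 3: select CPQ,G (d=154/3); attach at lengths (53/12, 77/3); label the merged cluster CGPQ
final tree: ((C:85/4,(P:11/2,Q:11/2):63/4):53/12,G:77/3)
total length: 937/12

937/12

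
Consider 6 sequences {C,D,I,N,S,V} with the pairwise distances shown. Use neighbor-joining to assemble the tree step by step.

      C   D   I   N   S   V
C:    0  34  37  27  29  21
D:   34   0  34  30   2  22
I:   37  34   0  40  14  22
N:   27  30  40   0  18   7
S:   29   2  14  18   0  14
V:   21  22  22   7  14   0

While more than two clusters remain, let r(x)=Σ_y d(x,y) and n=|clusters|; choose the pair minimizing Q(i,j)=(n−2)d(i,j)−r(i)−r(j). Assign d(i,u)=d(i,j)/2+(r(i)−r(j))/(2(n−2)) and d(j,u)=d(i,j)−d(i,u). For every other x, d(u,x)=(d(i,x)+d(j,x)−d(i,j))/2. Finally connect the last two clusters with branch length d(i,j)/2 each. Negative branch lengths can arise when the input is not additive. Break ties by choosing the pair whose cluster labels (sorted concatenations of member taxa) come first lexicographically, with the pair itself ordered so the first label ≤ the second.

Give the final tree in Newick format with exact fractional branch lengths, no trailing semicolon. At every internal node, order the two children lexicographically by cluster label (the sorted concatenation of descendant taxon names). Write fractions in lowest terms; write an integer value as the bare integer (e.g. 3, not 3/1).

1. join D+S (d=2, Q=-191) ⇒ DS; edges |D|=53/8, |S|=-37/8
  updated: d(C,DS)=61/2, d(DS,I)=23, d(DS,N)=23, d(DS,V)=17
2. join DS+I (d=23, Q=-293/2) ⇒ DIS; edges |DS|=27/4, |I|=65/4
  updated: d(C,DIS)=89/4, d(DIS,N)=20, d(DIS,V)=8
3. join C+DIS (d=89/4, Q=-76) ⇒ CDIS; edges |C|=129/8, |DIS|=49/8
  updated: d(CDIS,N)=99/8, d(CDIS,V)=27/8
4. join CDIS+N (d=99/8, Q=-91/4) ⇒ CDINS; edges |CDIS|=35/8, |N|=8
  updated: d(CDINS,V)=-1
5. join CDINS+V (d=-1) ⇒ CDINSV; edges |CDINS|=-1/2, |V|=-1/2
final tree: (((C:129/8,((D:53/8,S:-37/8):27/4,I:65/4):49/8):35/8,N:8):-1/2,V:-1/2)
total length: 469/8

(((C:129/8,((D:53/8,S:-37/8):27/4,I:65/4):49/8):35/8,N:8):-1/2,V:-1/2)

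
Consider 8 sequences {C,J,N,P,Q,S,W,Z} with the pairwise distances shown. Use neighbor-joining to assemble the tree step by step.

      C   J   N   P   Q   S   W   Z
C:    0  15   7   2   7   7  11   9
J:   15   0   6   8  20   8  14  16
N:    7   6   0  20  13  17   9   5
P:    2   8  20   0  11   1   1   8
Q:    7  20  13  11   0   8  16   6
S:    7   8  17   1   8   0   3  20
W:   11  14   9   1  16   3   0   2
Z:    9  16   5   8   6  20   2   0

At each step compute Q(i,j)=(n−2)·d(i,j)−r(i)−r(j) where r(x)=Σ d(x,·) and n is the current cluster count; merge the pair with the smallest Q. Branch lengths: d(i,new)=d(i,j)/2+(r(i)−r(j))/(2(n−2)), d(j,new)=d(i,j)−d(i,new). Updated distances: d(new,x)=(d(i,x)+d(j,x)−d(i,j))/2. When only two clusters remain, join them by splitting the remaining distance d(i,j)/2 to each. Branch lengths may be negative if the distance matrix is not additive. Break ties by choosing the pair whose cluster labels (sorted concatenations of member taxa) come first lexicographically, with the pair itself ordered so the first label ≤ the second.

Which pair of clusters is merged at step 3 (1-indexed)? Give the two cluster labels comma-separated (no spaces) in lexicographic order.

JN,QZ

1. join J+N (d=6, Q=-128) ⇒ JN; edges |J|=23/6, |N|=13/6
  updated: d(C,JN)=8, d(JN,P)=11, d(JN,Q)=27/2, d(JN,S)=19/2, d(JN,W)=17/2, d(JN,Z)=15/2
2. join Q+Z (d=6, Q=-84) ⇒ QZ; edges |Q|=39/10, |Z|=21/10
  updated: d(C,QZ)=5, d(JN,QZ)=15/2, d(P,QZ)=13/2, d(QZ,S)=11, d(QZ,W)=6
3. join JN+QZ (d=15/2, Q=-101/2) ⇒ JNQZ; edges |JN|=77/16, |QZ|=43/16
  updated: d(C,JNQZ)=11/4, d(JNQZ,P)=5, d(JNQZ,S)=13/2, d(JNQZ,W)=7/2
4. join C+JNQZ (d=11/4, Q=-129/4) ⇒ CJNQZ; edges |C|=53/24, |JNQZ|=13/24
  updated: d(CJNQZ,P)=17/8, d(CJNQZ,S)=43/8, d(CJNQZ,W)=47/8
5. join CJNQZ+P (d=17/8, Q=-53/4) ⇒ CJNPQZ; edges |CJNQZ|=27/8, |P|=-5/4
  updated: d(CJNPQZ,S)=17/8, d(CJNPQZ,W)=19/8
6. join CJNPQZ+S (d=17/8, Q=-15/2) ⇒ CJNPQSZ; edges |CJNPQZ|=3/4, |S|=11/8
  updated: d(CJNPQSZ,W)=13/8
7. join CJNPQSZ+W (d=13/8) ⇒ CJNPQSWZ; edges |CJNPQSZ|=13/16, |W|=13/16
final tree: ((((C:53/24,((J:23/6,N:13/6):77/16,(Q:39/10,Z:21/10):43/16):13/24):27/8,P:-5/4):3/4,S:11/8):13/16,W:13/16)
total length: 225/8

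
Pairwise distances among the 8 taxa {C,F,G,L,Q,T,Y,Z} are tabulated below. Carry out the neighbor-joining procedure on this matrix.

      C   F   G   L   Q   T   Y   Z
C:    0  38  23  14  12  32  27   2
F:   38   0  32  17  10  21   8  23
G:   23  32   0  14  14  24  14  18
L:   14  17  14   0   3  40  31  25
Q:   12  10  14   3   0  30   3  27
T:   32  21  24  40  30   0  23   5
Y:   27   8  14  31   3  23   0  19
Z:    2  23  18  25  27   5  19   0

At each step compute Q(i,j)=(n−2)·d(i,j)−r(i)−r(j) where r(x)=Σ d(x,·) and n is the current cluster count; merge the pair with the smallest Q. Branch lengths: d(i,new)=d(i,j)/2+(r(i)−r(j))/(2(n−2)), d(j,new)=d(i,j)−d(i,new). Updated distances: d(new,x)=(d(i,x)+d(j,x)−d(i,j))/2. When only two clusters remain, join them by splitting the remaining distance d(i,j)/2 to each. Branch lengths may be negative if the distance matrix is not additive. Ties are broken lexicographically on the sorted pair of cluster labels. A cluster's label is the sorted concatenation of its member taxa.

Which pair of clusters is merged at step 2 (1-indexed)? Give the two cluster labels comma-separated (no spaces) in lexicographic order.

F,Y

iteration 1: select T,Z (d=5, Q=-264); attach at lengths (43/6, -13/6); label the merged cluster TZ
  updated: d(C,TZ)=29/2, d(F,TZ)=39/2, d(G,TZ)=37/2, d(L,TZ)=30, d(Q,TZ)=26, d(TZ,Y)=37/2
iteration 2: select F,Y (d=8, Q=-186); attach at lengths (63/10, 17/10); label the merged cluster FY
  updated: d(C,FY)=57/2, d(FY,G)=19, d(FY,L)=20, d(FY,Q)=5/2, d(FY,TZ)=15
iteration 3: select C,TZ (d=29/2, Q=-138); attach at lengths (23/4, 35/4); label the merged cluster CTZ
  updated: d(CTZ,FY)=29/2, d(CTZ,G)=27/2, d(CTZ,L)=59/4, d(CTZ,Q)=47/4
iteration 4: select FY,Q (d=5/2, Q=-319/4); attach at lengths (43/8, -23/8); label the merged cluster FQY
  updated: d(CTZ,FQY)=95/8, d(FQY,G)=61/4, d(FQY,L)=41/4
iteration 5: select CTZ,G (d=27/2, Q=-447/8); attach at lengths (195/32, 237/32); label the merged cluster CGTZ
  updated: d(CGTZ,FQY)=109/16, d(CGTZ,L)=61/8
iteration 6: select CGTZ,FQY (d=109/16, Q=-395/16); attach at lengths (67/32, 151/32); label the merged cluster CFGQTYZ
  updated: d(CFGQTYZ,L)=177/32
iteration 7: select CFGQTYZ,L (d=177/32); attach at lengths (177/64, 177/64); label the merged cluster CFGLQTYZ
final tree: ((((C:23/4,(T:43/6,Z:-13/6):35/4):195/32,G:237/32):67/32,((F:63/10,Y:17/10):43/8,Q:-23/8):151/32):177/64,L:177/64)
total length: 1787/32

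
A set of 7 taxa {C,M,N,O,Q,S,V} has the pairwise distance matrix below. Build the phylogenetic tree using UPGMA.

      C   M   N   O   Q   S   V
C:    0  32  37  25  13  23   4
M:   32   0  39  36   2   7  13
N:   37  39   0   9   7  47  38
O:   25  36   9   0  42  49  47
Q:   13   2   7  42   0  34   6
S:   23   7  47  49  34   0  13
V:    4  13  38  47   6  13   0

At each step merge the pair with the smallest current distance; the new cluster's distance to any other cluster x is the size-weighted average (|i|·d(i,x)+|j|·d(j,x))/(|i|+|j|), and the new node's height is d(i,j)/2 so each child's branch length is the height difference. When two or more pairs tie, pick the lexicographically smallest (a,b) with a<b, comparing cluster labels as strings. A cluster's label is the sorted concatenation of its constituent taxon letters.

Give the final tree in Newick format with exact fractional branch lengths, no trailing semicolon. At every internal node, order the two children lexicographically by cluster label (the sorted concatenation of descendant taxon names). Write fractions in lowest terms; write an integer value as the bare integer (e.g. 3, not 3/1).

1. join M+Q (d=2) ⇒ MQ; edges |M|=1, |Q|=1
  updated: d(C,MQ)=45/2, d(MQ,N)=23, d(MQ,O)=39, d(MQ,S)=41/2, d(MQ,V)=19/2
2. join C+V (d=4) ⇒ CV; edges |C|=2, |V|=2
  updated: d(CV,MQ)=16, d(CV,N)=75/2, d(CV,O)=36, d(CV,S)=18
3. join N+O (d=9) ⇒ NO; edges |N|=9/2, |O|=9/2
  updated: d(CV,NO)=147/4, d(MQ,NO)=31, d(NO,S)=48
4. join CV+MQ (d=16) ⇒ CMQV; edges |CV|=6, |MQ|=7
  updated: d(CMQV,NO)=271/8, d(CMQV,S)=77/4
5. join CMQV+S (d=77/4) ⇒ CMQSV; edges |CMQV|=13/8, |S|=77/8
  updated: d(CMQSV,NO)=367/10
6. join CMQSV+NO (d=367/10) ⇒ CMNOQSV; edges |CMQSV|=349/40, |NO|=277/20
final tree: ((((C:2,V:2):6,(M:1,Q:1):7):13/8,S:77/8):349/40,(N:9/2,O:9/2):277/20)
total length: 2473/40

((((C:2,V:2):6,(M:1,Q:1):7):13/8,S:77/8):349/40,(N:9/2,O:9/2):277/20)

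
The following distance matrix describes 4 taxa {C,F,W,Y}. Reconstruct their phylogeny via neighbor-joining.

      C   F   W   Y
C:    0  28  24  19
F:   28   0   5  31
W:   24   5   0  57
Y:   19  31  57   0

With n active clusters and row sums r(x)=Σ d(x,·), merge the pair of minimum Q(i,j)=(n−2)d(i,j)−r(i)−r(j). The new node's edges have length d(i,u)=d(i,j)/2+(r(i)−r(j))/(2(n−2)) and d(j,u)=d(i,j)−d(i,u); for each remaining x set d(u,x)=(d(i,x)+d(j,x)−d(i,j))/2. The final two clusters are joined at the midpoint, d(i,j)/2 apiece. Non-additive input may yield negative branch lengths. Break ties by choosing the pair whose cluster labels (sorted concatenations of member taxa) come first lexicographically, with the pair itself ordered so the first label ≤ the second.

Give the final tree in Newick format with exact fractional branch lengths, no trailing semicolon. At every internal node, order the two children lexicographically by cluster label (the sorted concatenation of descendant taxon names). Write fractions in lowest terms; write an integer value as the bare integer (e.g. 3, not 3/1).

(((C:1/2,Y:37/2):23,F:-3):4,W:4)

step 1: merge (C,Y) at d=19, Q=-140; branch lengths C→1/2, Y→37/2; new cluster CY
  updated: d(CY,F)=20, d(CY,W)=31
step 2: merge (CY,F) at d=20, Q=-56; branch lengths CY→23, F→-3; new cluster CFY
  updated: d(CFY,W)=8
step 3: merge (CFY,W) at d=8; branch lengths CFY→4, W→4; new cluster CFWY
final tree: (((C:1/2,Y:37/2):23,F:-3):4,W:4)
total length: 47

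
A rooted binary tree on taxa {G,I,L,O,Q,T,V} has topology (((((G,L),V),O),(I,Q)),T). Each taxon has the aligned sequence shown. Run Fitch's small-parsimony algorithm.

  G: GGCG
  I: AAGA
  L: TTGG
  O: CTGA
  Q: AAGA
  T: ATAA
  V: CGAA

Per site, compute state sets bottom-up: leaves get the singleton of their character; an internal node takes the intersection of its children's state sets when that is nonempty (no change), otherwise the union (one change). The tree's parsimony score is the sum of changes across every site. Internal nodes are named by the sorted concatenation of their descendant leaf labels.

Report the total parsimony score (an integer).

GL@0: {G} ∪ {T} = {G,T} (union, +1)
GLV@0: {G,T} ∪ {C} = {C,G,T} (union, +1)
GLOV@0: {C,G,T} ∩ {C} = {C} (intersection, +0)
IQ@0: {A} ∩ {A} = {A} (intersection, +0)
GILOQV@0: {C} ∪ {A} = {A,C} (union, +1)
GILOQTV@0: {A,C} ∩ {A} = {A} (intersection, +0)
GL@1: {G} ∪ {T} = {G,T} (union, +1)
GLV@1: {G,T} ∩ {G} = {G} (intersection, +0)
GLOV@1: {G} ∪ {T} = {G,T} (union, +1)
IQ@1: {A} ∩ {A} = {A} (intersection, +0)
GILOQV@1: {G,T} ∪ {A} = {A,G,T} (union, +1)
GILOQTV@1: {A,G,T} ∩ {T} = {T} (intersection, +0)
GL@2: {C} ∪ {G} = {C,G} (union, +1)
GLV@2: {C,G} ∪ {A} = {A,C,G} (union, +1)
GLOV@2: {A,C,G} ∩ {G} = {G} (intersection, +0)
IQ@2: {G} ∩ {G} = {G} (intersection, +0)
GILOQV@2: {G} ∩ {G} = {G} (intersection, +0)
GILOQTV@2: {G} ∪ {A} = {A,G} (union, +1)
GL@3: {G} ∩ {G} = {G} (intersection, +0)
GLV@3: {G} ∪ {A} = {A,G} (union, +1)
GLOV@3: {A,G} ∩ {A} = {A} (intersection, +0)
IQ@3: {A} ∩ {A} = {A} (intersection, +0)
GILOQV@3: {A} ∩ {A} = {A} (intersection, +0)
GILOQTV@3: {A} ∩ {A} = {A} (intersection, +0)
per-site changes: [3, 3, 3, 1]; total = 10

10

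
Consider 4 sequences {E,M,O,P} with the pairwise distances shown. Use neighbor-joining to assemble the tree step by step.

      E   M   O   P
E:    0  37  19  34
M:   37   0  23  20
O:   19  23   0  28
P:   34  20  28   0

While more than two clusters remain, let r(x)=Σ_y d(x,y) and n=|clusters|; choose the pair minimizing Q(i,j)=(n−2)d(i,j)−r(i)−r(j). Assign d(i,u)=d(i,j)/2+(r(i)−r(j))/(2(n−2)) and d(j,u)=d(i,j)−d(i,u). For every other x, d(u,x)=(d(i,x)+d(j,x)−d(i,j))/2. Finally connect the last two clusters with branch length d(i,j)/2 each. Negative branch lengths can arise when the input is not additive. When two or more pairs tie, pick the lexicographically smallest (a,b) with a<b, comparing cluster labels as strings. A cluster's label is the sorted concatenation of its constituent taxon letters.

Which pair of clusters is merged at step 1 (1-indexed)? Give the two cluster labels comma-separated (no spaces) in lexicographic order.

step 1: merge (E,O) at d=19, Q=-122; branch lengths E→29/2, O→9/2; new cluster EO
  updated: d(EO,M)=41/2, d(EO,P)=43/2
step 2: merge (EO,M) at d=41/2, Q=-62; branch lengths EO→11, M→19/2; new cluster EMO
  updated: d(EMO,P)=21/2
step 3: merge (EMO,P) at d=21/2; branch lengths EMO→21/4, P→21/4; new cluster EMOP
final tree: (((E:29/2,O:9/2):11,M:19/2):21/4,P:21/4)
total length: 50

E,O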